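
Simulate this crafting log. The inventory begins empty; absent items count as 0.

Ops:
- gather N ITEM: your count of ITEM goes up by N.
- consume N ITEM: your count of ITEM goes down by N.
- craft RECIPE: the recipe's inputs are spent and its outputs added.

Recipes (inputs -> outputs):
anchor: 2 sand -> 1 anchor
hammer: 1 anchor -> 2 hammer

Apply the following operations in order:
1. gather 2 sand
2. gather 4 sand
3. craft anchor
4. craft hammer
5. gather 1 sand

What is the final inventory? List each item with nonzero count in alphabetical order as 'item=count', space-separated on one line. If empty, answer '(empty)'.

After 1 (gather 2 sand): sand=2
After 2 (gather 4 sand): sand=6
After 3 (craft anchor): anchor=1 sand=4
After 4 (craft hammer): hammer=2 sand=4
After 5 (gather 1 sand): hammer=2 sand=5

Answer: hammer=2 sand=5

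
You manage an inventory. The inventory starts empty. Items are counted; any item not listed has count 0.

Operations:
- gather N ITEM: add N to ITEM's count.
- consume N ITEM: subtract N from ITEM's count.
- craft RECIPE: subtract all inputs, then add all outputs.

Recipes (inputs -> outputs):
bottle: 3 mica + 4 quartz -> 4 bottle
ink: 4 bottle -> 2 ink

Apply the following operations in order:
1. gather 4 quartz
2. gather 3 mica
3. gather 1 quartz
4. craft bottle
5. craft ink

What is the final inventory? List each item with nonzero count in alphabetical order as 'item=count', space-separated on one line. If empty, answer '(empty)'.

Answer: ink=2 quartz=1

Derivation:
After 1 (gather 4 quartz): quartz=4
After 2 (gather 3 mica): mica=3 quartz=4
After 3 (gather 1 quartz): mica=3 quartz=5
After 4 (craft bottle): bottle=4 quartz=1
After 5 (craft ink): ink=2 quartz=1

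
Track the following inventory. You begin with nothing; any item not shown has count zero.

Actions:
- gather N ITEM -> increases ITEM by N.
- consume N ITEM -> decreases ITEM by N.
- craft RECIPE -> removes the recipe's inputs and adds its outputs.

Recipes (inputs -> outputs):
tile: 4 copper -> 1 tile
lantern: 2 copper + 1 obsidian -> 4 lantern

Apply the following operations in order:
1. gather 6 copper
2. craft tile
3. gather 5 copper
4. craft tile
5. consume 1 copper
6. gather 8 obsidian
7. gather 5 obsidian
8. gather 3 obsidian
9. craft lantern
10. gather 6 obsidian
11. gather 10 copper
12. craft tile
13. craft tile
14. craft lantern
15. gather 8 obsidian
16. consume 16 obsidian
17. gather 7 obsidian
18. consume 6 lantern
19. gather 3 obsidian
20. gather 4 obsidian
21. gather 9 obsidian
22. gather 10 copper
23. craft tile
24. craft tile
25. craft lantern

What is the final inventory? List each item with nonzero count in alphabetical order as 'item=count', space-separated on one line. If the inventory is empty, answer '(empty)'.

Answer: lantern=6 obsidian=34 tile=6

Derivation:
After 1 (gather 6 copper): copper=6
After 2 (craft tile): copper=2 tile=1
After 3 (gather 5 copper): copper=7 tile=1
After 4 (craft tile): copper=3 tile=2
After 5 (consume 1 copper): copper=2 tile=2
After 6 (gather 8 obsidian): copper=2 obsidian=8 tile=2
After 7 (gather 5 obsidian): copper=2 obsidian=13 tile=2
After 8 (gather 3 obsidian): copper=2 obsidian=16 tile=2
After 9 (craft lantern): lantern=4 obsidian=15 tile=2
After 10 (gather 6 obsidian): lantern=4 obsidian=21 tile=2
After 11 (gather 10 copper): copper=10 lantern=4 obsidian=21 tile=2
After 12 (craft tile): copper=6 lantern=4 obsidian=21 tile=3
After 13 (craft tile): copper=2 lantern=4 obsidian=21 tile=4
After 14 (craft lantern): lantern=8 obsidian=20 tile=4
After 15 (gather 8 obsidian): lantern=8 obsidian=28 tile=4
After 16 (consume 16 obsidian): lantern=8 obsidian=12 tile=4
After 17 (gather 7 obsidian): lantern=8 obsidian=19 tile=4
After 18 (consume 6 lantern): lantern=2 obsidian=19 tile=4
After 19 (gather 3 obsidian): lantern=2 obsidian=22 tile=4
After 20 (gather 4 obsidian): lantern=2 obsidian=26 tile=4
After 21 (gather 9 obsidian): lantern=2 obsidian=35 tile=4
After 22 (gather 10 copper): copper=10 lantern=2 obsidian=35 tile=4
After 23 (craft tile): copper=6 lantern=2 obsidian=35 tile=5
After 24 (craft tile): copper=2 lantern=2 obsidian=35 tile=6
After 25 (craft lantern): lantern=6 obsidian=34 tile=6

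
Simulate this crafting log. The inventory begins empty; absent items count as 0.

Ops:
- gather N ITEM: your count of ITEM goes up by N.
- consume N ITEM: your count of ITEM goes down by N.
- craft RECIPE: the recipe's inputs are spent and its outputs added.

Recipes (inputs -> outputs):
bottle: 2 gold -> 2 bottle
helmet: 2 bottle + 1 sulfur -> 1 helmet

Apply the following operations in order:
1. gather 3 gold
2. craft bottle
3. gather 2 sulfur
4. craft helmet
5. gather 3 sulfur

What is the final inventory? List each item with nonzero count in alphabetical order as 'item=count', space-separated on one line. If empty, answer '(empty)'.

Answer: gold=1 helmet=1 sulfur=4

Derivation:
After 1 (gather 3 gold): gold=3
After 2 (craft bottle): bottle=2 gold=1
After 3 (gather 2 sulfur): bottle=2 gold=1 sulfur=2
After 4 (craft helmet): gold=1 helmet=1 sulfur=1
After 5 (gather 3 sulfur): gold=1 helmet=1 sulfur=4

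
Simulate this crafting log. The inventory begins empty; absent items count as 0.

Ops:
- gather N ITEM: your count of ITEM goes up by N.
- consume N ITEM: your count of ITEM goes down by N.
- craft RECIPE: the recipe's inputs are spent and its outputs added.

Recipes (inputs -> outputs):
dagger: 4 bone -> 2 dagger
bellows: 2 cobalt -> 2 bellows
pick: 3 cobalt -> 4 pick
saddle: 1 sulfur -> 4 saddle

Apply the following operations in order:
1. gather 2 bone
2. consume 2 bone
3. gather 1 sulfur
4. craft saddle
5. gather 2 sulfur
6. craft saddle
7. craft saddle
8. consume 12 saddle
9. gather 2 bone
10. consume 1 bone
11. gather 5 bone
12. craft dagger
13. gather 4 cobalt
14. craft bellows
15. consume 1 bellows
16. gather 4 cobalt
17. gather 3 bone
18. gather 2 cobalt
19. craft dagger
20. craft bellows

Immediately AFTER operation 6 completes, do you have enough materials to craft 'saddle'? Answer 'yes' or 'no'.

After 1 (gather 2 bone): bone=2
After 2 (consume 2 bone): (empty)
After 3 (gather 1 sulfur): sulfur=1
After 4 (craft saddle): saddle=4
After 5 (gather 2 sulfur): saddle=4 sulfur=2
After 6 (craft saddle): saddle=8 sulfur=1

Answer: yes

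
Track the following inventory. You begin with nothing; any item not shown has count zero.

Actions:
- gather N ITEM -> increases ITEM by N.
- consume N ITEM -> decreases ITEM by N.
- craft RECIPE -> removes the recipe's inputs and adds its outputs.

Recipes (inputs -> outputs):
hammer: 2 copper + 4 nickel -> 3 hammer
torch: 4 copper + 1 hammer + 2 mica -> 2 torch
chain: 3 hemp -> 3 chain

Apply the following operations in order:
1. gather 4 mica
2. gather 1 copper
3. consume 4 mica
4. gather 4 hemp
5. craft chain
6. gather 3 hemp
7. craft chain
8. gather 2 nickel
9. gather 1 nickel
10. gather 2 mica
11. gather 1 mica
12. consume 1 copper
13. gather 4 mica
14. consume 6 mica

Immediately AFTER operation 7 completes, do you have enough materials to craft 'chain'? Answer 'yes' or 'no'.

After 1 (gather 4 mica): mica=4
After 2 (gather 1 copper): copper=1 mica=4
After 3 (consume 4 mica): copper=1
After 4 (gather 4 hemp): copper=1 hemp=4
After 5 (craft chain): chain=3 copper=1 hemp=1
After 6 (gather 3 hemp): chain=3 copper=1 hemp=4
After 7 (craft chain): chain=6 copper=1 hemp=1

Answer: no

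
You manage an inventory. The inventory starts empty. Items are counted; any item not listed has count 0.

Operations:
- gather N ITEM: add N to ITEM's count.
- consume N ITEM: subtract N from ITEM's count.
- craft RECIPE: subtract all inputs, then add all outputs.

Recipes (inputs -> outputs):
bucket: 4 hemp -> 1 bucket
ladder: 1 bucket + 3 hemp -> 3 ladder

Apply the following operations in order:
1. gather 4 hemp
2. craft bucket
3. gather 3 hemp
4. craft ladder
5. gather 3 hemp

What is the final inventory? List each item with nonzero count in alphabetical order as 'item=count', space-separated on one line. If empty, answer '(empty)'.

Answer: hemp=3 ladder=3

Derivation:
After 1 (gather 4 hemp): hemp=4
After 2 (craft bucket): bucket=1
After 3 (gather 3 hemp): bucket=1 hemp=3
After 4 (craft ladder): ladder=3
After 5 (gather 3 hemp): hemp=3 ladder=3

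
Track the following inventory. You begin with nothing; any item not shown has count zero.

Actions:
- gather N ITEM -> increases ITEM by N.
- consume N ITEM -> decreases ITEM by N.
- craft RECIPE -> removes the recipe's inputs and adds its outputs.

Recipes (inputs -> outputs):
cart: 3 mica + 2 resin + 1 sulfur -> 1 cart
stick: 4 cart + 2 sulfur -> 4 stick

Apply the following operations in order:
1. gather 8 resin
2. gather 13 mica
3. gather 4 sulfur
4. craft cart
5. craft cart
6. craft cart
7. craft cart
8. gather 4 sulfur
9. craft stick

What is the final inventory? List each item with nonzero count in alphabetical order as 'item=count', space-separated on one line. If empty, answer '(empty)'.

After 1 (gather 8 resin): resin=8
After 2 (gather 13 mica): mica=13 resin=8
After 3 (gather 4 sulfur): mica=13 resin=8 sulfur=4
After 4 (craft cart): cart=1 mica=10 resin=6 sulfur=3
After 5 (craft cart): cart=2 mica=7 resin=4 sulfur=2
After 6 (craft cart): cart=3 mica=4 resin=2 sulfur=1
After 7 (craft cart): cart=4 mica=1
After 8 (gather 4 sulfur): cart=4 mica=1 sulfur=4
After 9 (craft stick): mica=1 stick=4 sulfur=2

Answer: mica=1 stick=4 sulfur=2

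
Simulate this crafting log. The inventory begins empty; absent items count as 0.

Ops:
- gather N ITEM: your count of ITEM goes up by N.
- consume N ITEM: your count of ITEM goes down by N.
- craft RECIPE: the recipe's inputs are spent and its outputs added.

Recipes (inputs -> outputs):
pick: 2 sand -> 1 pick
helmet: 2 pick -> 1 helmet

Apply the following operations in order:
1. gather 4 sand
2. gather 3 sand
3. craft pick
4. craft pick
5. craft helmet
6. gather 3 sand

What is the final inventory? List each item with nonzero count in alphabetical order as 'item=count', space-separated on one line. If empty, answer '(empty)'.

After 1 (gather 4 sand): sand=4
After 2 (gather 3 sand): sand=7
After 3 (craft pick): pick=1 sand=5
After 4 (craft pick): pick=2 sand=3
After 5 (craft helmet): helmet=1 sand=3
After 6 (gather 3 sand): helmet=1 sand=6

Answer: helmet=1 sand=6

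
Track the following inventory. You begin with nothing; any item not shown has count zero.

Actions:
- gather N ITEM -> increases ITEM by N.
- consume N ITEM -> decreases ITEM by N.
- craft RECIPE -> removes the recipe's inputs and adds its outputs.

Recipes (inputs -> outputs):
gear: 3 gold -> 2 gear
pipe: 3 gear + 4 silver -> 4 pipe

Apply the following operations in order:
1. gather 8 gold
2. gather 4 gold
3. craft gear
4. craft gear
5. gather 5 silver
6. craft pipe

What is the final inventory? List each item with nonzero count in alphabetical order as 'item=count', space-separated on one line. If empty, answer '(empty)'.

After 1 (gather 8 gold): gold=8
After 2 (gather 4 gold): gold=12
After 3 (craft gear): gear=2 gold=9
After 4 (craft gear): gear=4 gold=6
After 5 (gather 5 silver): gear=4 gold=6 silver=5
After 6 (craft pipe): gear=1 gold=6 pipe=4 silver=1

Answer: gear=1 gold=6 pipe=4 silver=1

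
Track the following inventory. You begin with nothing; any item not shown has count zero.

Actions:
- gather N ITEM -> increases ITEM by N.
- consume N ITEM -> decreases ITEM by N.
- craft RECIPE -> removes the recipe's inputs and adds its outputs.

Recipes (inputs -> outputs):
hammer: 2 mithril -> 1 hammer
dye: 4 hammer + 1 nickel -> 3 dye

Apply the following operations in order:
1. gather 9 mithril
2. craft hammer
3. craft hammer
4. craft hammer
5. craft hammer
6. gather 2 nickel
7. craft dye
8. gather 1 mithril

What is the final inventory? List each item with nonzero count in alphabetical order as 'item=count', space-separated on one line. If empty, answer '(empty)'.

Answer: dye=3 mithril=2 nickel=1

Derivation:
After 1 (gather 9 mithril): mithril=9
After 2 (craft hammer): hammer=1 mithril=7
After 3 (craft hammer): hammer=2 mithril=5
After 4 (craft hammer): hammer=3 mithril=3
After 5 (craft hammer): hammer=4 mithril=1
After 6 (gather 2 nickel): hammer=4 mithril=1 nickel=2
After 7 (craft dye): dye=3 mithril=1 nickel=1
After 8 (gather 1 mithril): dye=3 mithril=2 nickel=1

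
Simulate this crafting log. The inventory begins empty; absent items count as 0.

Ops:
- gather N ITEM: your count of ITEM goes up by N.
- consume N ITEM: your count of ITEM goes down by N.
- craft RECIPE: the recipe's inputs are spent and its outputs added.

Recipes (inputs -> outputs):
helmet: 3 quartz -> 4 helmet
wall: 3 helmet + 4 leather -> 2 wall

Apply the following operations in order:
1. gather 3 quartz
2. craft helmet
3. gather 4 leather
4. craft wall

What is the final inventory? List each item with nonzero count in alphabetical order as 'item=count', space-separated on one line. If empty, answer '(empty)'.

After 1 (gather 3 quartz): quartz=3
After 2 (craft helmet): helmet=4
After 3 (gather 4 leather): helmet=4 leather=4
After 4 (craft wall): helmet=1 wall=2

Answer: helmet=1 wall=2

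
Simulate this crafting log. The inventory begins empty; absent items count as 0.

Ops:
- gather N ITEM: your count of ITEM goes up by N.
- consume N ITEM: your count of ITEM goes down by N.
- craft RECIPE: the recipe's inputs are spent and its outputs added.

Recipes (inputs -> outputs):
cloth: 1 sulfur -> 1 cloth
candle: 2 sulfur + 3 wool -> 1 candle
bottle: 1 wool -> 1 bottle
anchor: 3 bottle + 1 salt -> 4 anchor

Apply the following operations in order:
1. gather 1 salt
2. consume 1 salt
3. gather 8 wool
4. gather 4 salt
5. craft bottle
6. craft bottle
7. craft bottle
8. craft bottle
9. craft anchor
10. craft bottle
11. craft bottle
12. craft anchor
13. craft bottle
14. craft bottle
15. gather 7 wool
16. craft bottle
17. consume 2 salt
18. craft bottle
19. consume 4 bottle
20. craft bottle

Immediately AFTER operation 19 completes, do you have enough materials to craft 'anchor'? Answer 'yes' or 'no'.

Answer: no

Derivation:
After 1 (gather 1 salt): salt=1
After 2 (consume 1 salt): (empty)
After 3 (gather 8 wool): wool=8
After 4 (gather 4 salt): salt=4 wool=8
After 5 (craft bottle): bottle=1 salt=4 wool=7
After 6 (craft bottle): bottle=2 salt=4 wool=6
After 7 (craft bottle): bottle=3 salt=4 wool=5
After 8 (craft bottle): bottle=4 salt=4 wool=4
After 9 (craft anchor): anchor=4 bottle=1 salt=3 wool=4
After 10 (craft bottle): anchor=4 bottle=2 salt=3 wool=3
After 11 (craft bottle): anchor=4 bottle=3 salt=3 wool=2
After 12 (craft anchor): anchor=8 salt=2 wool=2
After 13 (craft bottle): anchor=8 bottle=1 salt=2 wool=1
After 14 (craft bottle): anchor=8 bottle=2 salt=2
After 15 (gather 7 wool): anchor=8 bottle=2 salt=2 wool=7
After 16 (craft bottle): anchor=8 bottle=3 salt=2 wool=6
After 17 (consume 2 salt): anchor=8 bottle=3 wool=6
After 18 (craft bottle): anchor=8 bottle=4 wool=5
After 19 (consume 4 bottle): anchor=8 wool=5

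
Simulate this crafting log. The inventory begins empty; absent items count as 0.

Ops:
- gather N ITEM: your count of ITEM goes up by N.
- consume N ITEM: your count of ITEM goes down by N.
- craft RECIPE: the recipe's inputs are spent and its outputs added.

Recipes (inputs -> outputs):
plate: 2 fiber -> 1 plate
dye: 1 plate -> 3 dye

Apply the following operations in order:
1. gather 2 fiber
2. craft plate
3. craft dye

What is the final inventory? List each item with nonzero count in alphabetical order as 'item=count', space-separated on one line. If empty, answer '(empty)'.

Answer: dye=3

Derivation:
After 1 (gather 2 fiber): fiber=2
After 2 (craft plate): plate=1
After 3 (craft dye): dye=3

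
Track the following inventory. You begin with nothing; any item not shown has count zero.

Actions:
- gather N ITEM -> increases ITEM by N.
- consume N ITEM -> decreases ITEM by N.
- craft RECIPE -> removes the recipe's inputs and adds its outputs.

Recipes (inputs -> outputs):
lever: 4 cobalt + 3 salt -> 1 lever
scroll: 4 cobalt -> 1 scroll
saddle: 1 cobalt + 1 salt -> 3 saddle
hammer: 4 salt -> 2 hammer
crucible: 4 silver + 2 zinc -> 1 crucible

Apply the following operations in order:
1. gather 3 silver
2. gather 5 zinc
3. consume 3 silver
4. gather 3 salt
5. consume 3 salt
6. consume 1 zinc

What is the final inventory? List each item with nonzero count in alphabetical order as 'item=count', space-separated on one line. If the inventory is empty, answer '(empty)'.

Answer: zinc=4

Derivation:
After 1 (gather 3 silver): silver=3
After 2 (gather 5 zinc): silver=3 zinc=5
After 3 (consume 3 silver): zinc=5
After 4 (gather 3 salt): salt=3 zinc=5
After 5 (consume 3 salt): zinc=5
After 6 (consume 1 zinc): zinc=4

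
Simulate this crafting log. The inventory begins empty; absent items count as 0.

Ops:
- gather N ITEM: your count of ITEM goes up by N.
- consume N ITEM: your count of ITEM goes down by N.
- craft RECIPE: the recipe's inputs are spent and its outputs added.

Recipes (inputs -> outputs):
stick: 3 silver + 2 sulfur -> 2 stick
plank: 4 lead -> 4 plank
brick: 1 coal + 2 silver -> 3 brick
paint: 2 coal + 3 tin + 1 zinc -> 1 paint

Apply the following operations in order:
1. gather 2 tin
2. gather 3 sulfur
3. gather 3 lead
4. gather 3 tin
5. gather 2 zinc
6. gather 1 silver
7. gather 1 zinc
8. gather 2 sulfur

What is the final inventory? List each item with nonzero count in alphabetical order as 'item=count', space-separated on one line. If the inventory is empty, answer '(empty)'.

Answer: lead=3 silver=1 sulfur=5 tin=5 zinc=3

Derivation:
After 1 (gather 2 tin): tin=2
After 2 (gather 3 sulfur): sulfur=3 tin=2
After 3 (gather 3 lead): lead=3 sulfur=3 tin=2
After 4 (gather 3 tin): lead=3 sulfur=3 tin=5
After 5 (gather 2 zinc): lead=3 sulfur=3 tin=5 zinc=2
After 6 (gather 1 silver): lead=3 silver=1 sulfur=3 tin=5 zinc=2
After 7 (gather 1 zinc): lead=3 silver=1 sulfur=3 tin=5 zinc=3
After 8 (gather 2 sulfur): lead=3 silver=1 sulfur=5 tin=5 zinc=3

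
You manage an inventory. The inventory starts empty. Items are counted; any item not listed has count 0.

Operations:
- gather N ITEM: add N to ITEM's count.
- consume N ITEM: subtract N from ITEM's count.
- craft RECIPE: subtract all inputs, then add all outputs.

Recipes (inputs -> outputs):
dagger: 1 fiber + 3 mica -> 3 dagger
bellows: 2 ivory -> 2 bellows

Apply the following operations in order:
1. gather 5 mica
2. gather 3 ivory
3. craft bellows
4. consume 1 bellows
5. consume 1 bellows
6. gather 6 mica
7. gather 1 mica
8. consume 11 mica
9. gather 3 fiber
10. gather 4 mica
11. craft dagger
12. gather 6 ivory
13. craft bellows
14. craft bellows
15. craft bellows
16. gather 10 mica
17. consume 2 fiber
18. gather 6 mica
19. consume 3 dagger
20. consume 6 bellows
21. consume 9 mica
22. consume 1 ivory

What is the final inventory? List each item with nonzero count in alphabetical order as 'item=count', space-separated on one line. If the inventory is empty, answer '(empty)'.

After 1 (gather 5 mica): mica=5
After 2 (gather 3 ivory): ivory=3 mica=5
After 3 (craft bellows): bellows=2 ivory=1 mica=5
After 4 (consume 1 bellows): bellows=1 ivory=1 mica=5
After 5 (consume 1 bellows): ivory=1 mica=5
After 6 (gather 6 mica): ivory=1 mica=11
After 7 (gather 1 mica): ivory=1 mica=12
After 8 (consume 11 mica): ivory=1 mica=1
After 9 (gather 3 fiber): fiber=3 ivory=1 mica=1
After 10 (gather 4 mica): fiber=3 ivory=1 mica=5
After 11 (craft dagger): dagger=3 fiber=2 ivory=1 mica=2
After 12 (gather 6 ivory): dagger=3 fiber=2 ivory=7 mica=2
After 13 (craft bellows): bellows=2 dagger=3 fiber=2 ivory=5 mica=2
After 14 (craft bellows): bellows=4 dagger=3 fiber=2 ivory=3 mica=2
After 15 (craft bellows): bellows=6 dagger=3 fiber=2 ivory=1 mica=2
After 16 (gather 10 mica): bellows=6 dagger=3 fiber=2 ivory=1 mica=12
After 17 (consume 2 fiber): bellows=6 dagger=3 ivory=1 mica=12
After 18 (gather 6 mica): bellows=6 dagger=3 ivory=1 mica=18
After 19 (consume 3 dagger): bellows=6 ivory=1 mica=18
After 20 (consume 6 bellows): ivory=1 mica=18
After 21 (consume 9 mica): ivory=1 mica=9
After 22 (consume 1 ivory): mica=9

Answer: mica=9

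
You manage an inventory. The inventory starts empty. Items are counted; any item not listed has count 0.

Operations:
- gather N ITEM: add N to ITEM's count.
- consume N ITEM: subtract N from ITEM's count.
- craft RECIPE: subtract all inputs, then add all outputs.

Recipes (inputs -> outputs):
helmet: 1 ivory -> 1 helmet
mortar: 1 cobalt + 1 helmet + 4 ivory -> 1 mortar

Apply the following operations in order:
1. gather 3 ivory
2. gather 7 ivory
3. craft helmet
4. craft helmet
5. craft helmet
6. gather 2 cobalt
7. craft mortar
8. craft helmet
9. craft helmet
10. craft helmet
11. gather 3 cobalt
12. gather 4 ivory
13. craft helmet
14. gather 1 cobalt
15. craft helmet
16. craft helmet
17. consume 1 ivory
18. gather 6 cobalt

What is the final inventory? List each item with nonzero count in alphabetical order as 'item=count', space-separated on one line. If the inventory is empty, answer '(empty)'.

After 1 (gather 3 ivory): ivory=3
After 2 (gather 7 ivory): ivory=10
After 3 (craft helmet): helmet=1 ivory=9
After 4 (craft helmet): helmet=2 ivory=8
After 5 (craft helmet): helmet=3 ivory=7
After 6 (gather 2 cobalt): cobalt=2 helmet=3 ivory=7
After 7 (craft mortar): cobalt=1 helmet=2 ivory=3 mortar=1
After 8 (craft helmet): cobalt=1 helmet=3 ivory=2 mortar=1
After 9 (craft helmet): cobalt=1 helmet=4 ivory=1 mortar=1
After 10 (craft helmet): cobalt=1 helmet=5 mortar=1
After 11 (gather 3 cobalt): cobalt=4 helmet=5 mortar=1
After 12 (gather 4 ivory): cobalt=4 helmet=5 ivory=4 mortar=1
After 13 (craft helmet): cobalt=4 helmet=6 ivory=3 mortar=1
After 14 (gather 1 cobalt): cobalt=5 helmet=6 ivory=3 mortar=1
After 15 (craft helmet): cobalt=5 helmet=7 ivory=2 mortar=1
After 16 (craft helmet): cobalt=5 helmet=8 ivory=1 mortar=1
After 17 (consume 1 ivory): cobalt=5 helmet=8 mortar=1
After 18 (gather 6 cobalt): cobalt=11 helmet=8 mortar=1

Answer: cobalt=11 helmet=8 mortar=1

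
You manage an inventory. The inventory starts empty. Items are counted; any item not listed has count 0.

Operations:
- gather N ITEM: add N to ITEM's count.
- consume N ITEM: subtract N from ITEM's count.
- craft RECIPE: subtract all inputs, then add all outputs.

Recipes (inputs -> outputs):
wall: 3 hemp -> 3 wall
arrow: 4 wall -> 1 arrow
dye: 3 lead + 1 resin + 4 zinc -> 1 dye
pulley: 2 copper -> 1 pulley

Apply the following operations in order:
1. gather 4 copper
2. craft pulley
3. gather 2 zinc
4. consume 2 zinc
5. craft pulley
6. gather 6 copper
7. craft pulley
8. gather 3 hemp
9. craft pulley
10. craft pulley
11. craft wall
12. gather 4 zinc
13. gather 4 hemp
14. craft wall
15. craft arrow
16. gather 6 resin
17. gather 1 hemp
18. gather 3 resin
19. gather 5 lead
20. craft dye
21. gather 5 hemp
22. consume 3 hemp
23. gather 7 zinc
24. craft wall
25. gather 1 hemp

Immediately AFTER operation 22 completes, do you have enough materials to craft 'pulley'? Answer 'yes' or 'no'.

After 1 (gather 4 copper): copper=4
After 2 (craft pulley): copper=2 pulley=1
After 3 (gather 2 zinc): copper=2 pulley=1 zinc=2
After 4 (consume 2 zinc): copper=2 pulley=1
After 5 (craft pulley): pulley=2
After 6 (gather 6 copper): copper=6 pulley=2
After 7 (craft pulley): copper=4 pulley=3
After 8 (gather 3 hemp): copper=4 hemp=3 pulley=3
After 9 (craft pulley): copper=2 hemp=3 pulley=4
After 10 (craft pulley): hemp=3 pulley=5
After 11 (craft wall): pulley=5 wall=3
After 12 (gather 4 zinc): pulley=5 wall=3 zinc=4
After 13 (gather 4 hemp): hemp=4 pulley=5 wall=3 zinc=4
After 14 (craft wall): hemp=1 pulley=5 wall=6 zinc=4
After 15 (craft arrow): arrow=1 hemp=1 pulley=5 wall=2 zinc=4
After 16 (gather 6 resin): arrow=1 hemp=1 pulley=5 resin=6 wall=2 zinc=4
After 17 (gather 1 hemp): arrow=1 hemp=2 pulley=5 resin=6 wall=2 zinc=4
After 18 (gather 3 resin): arrow=1 hemp=2 pulley=5 resin=9 wall=2 zinc=4
After 19 (gather 5 lead): arrow=1 hemp=2 lead=5 pulley=5 resin=9 wall=2 zinc=4
After 20 (craft dye): arrow=1 dye=1 hemp=2 lead=2 pulley=5 resin=8 wall=2
After 21 (gather 5 hemp): arrow=1 dye=1 hemp=7 lead=2 pulley=5 resin=8 wall=2
After 22 (consume 3 hemp): arrow=1 dye=1 hemp=4 lead=2 pulley=5 resin=8 wall=2

Answer: no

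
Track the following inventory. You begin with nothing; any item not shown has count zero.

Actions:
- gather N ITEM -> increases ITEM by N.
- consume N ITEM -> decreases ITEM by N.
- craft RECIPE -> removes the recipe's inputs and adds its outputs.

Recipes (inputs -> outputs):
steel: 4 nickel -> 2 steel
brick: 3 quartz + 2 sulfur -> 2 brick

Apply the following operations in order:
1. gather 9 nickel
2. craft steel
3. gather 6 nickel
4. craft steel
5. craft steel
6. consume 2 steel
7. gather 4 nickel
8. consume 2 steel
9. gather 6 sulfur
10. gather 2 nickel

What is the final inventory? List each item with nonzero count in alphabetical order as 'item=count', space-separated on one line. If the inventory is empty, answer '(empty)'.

Answer: nickel=9 steel=2 sulfur=6

Derivation:
After 1 (gather 9 nickel): nickel=9
After 2 (craft steel): nickel=5 steel=2
After 3 (gather 6 nickel): nickel=11 steel=2
After 4 (craft steel): nickel=7 steel=4
After 5 (craft steel): nickel=3 steel=6
After 6 (consume 2 steel): nickel=3 steel=4
After 7 (gather 4 nickel): nickel=7 steel=4
After 8 (consume 2 steel): nickel=7 steel=2
After 9 (gather 6 sulfur): nickel=7 steel=2 sulfur=6
After 10 (gather 2 nickel): nickel=9 steel=2 sulfur=6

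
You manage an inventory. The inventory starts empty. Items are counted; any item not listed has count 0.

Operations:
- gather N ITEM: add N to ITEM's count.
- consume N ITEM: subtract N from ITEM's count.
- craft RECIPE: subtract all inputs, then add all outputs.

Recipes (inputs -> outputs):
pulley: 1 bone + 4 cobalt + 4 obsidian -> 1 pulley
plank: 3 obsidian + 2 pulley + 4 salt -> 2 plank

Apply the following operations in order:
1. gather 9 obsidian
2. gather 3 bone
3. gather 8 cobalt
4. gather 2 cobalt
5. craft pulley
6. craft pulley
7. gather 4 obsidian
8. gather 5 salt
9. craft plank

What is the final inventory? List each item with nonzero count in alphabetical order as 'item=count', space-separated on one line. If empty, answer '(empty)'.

After 1 (gather 9 obsidian): obsidian=9
After 2 (gather 3 bone): bone=3 obsidian=9
After 3 (gather 8 cobalt): bone=3 cobalt=8 obsidian=9
After 4 (gather 2 cobalt): bone=3 cobalt=10 obsidian=9
After 5 (craft pulley): bone=2 cobalt=6 obsidian=5 pulley=1
After 6 (craft pulley): bone=1 cobalt=2 obsidian=1 pulley=2
After 7 (gather 4 obsidian): bone=1 cobalt=2 obsidian=5 pulley=2
After 8 (gather 5 salt): bone=1 cobalt=2 obsidian=5 pulley=2 salt=5
After 9 (craft plank): bone=1 cobalt=2 obsidian=2 plank=2 salt=1

Answer: bone=1 cobalt=2 obsidian=2 plank=2 salt=1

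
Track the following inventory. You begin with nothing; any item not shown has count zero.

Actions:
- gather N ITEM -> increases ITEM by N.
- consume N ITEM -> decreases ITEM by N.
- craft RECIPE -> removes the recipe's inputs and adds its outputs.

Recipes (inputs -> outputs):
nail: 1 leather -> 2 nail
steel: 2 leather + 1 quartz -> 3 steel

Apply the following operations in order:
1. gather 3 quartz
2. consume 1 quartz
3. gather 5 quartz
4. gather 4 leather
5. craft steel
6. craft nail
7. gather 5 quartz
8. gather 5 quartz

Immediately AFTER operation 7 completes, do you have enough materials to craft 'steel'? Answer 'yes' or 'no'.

After 1 (gather 3 quartz): quartz=3
After 2 (consume 1 quartz): quartz=2
After 3 (gather 5 quartz): quartz=7
After 4 (gather 4 leather): leather=4 quartz=7
After 5 (craft steel): leather=2 quartz=6 steel=3
After 6 (craft nail): leather=1 nail=2 quartz=6 steel=3
After 7 (gather 5 quartz): leather=1 nail=2 quartz=11 steel=3

Answer: no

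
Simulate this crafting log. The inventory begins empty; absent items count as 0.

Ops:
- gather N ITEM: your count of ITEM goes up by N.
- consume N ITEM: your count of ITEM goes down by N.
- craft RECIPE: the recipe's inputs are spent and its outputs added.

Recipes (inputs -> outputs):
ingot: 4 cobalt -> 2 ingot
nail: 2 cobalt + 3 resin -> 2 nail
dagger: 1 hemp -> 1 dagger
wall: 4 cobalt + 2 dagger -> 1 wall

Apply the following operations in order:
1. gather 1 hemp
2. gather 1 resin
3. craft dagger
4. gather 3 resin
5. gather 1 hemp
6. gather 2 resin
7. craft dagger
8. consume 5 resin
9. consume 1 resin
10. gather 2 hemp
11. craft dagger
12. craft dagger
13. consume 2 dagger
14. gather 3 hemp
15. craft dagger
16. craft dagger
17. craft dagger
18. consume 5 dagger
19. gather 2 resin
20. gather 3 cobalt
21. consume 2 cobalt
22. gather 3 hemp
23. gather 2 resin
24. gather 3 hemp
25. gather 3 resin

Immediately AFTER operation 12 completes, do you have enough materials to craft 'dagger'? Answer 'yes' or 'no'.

After 1 (gather 1 hemp): hemp=1
After 2 (gather 1 resin): hemp=1 resin=1
After 3 (craft dagger): dagger=1 resin=1
After 4 (gather 3 resin): dagger=1 resin=4
After 5 (gather 1 hemp): dagger=1 hemp=1 resin=4
After 6 (gather 2 resin): dagger=1 hemp=1 resin=6
After 7 (craft dagger): dagger=2 resin=6
After 8 (consume 5 resin): dagger=2 resin=1
After 9 (consume 1 resin): dagger=2
After 10 (gather 2 hemp): dagger=2 hemp=2
After 11 (craft dagger): dagger=3 hemp=1
After 12 (craft dagger): dagger=4

Answer: no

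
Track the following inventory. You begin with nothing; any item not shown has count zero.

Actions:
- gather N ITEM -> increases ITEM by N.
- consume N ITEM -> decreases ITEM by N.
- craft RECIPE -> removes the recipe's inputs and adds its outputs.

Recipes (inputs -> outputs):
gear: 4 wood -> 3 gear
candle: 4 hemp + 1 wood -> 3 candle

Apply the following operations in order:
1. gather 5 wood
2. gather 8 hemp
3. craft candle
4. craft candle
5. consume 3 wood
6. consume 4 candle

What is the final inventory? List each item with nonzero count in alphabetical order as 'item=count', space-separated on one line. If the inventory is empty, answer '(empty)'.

After 1 (gather 5 wood): wood=5
After 2 (gather 8 hemp): hemp=8 wood=5
After 3 (craft candle): candle=3 hemp=4 wood=4
After 4 (craft candle): candle=6 wood=3
After 5 (consume 3 wood): candle=6
After 6 (consume 4 candle): candle=2

Answer: candle=2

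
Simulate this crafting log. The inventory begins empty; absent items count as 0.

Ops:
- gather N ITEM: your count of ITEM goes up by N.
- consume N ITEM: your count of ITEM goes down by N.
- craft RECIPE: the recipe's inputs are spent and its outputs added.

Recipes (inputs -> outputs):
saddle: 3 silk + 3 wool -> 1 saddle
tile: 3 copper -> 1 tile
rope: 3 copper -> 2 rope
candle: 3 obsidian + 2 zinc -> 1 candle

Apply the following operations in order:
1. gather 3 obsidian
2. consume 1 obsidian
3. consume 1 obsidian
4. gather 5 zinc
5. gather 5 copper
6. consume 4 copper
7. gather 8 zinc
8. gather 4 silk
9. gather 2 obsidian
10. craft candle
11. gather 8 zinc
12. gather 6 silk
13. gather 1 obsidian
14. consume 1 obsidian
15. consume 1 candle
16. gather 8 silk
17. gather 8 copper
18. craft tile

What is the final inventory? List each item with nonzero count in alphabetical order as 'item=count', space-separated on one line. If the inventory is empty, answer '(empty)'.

Answer: copper=6 silk=18 tile=1 zinc=19

Derivation:
After 1 (gather 3 obsidian): obsidian=3
After 2 (consume 1 obsidian): obsidian=2
After 3 (consume 1 obsidian): obsidian=1
After 4 (gather 5 zinc): obsidian=1 zinc=5
After 5 (gather 5 copper): copper=5 obsidian=1 zinc=5
After 6 (consume 4 copper): copper=1 obsidian=1 zinc=5
After 7 (gather 8 zinc): copper=1 obsidian=1 zinc=13
After 8 (gather 4 silk): copper=1 obsidian=1 silk=4 zinc=13
After 9 (gather 2 obsidian): copper=1 obsidian=3 silk=4 zinc=13
After 10 (craft candle): candle=1 copper=1 silk=4 zinc=11
After 11 (gather 8 zinc): candle=1 copper=1 silk=4 zinc=19
After 12 (gather 6 silk): candle=1 copper=1 silk=10 zinc=19
After 13 (gather 1 obsidian): candle=1 copper=1 obsidian=1 silk=10 zinc=19
After 14 (consume 1 obsidian): candle=1 copper=1 silk=10 zinc=19
After 15 (consume 1 candle): copper=1 silk=10 zinc=19
After 16 (gather 8 silk): copper=1 silk=18 zinc=19
After 17 (gather 8 copper): copper=9 silk=18 zinc=19
After 18 (craft tile): copper=6 silk=18 tile=1 zinc=19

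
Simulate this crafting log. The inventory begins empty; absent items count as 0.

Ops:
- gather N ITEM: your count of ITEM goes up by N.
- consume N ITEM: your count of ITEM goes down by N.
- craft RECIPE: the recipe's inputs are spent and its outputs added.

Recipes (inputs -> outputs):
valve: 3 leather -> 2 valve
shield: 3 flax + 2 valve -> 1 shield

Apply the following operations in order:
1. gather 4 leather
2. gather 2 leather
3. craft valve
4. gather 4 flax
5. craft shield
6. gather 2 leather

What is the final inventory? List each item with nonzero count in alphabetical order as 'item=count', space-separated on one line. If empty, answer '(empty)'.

After 1 (gather 4 leather): leather=4
After 2 (gather 2 leather): leather=6
After 3 (craft valve): leather=3 valve=2
After 4 (gather 4 flax): flax=4 leather=3 valve=2
After 5 (craft shield): flax=1 leather=3 shield=1
After 6 (gather 2 leather): flax=1 leather=5 shield=1

Answer: flax=1 leather=5 shield=1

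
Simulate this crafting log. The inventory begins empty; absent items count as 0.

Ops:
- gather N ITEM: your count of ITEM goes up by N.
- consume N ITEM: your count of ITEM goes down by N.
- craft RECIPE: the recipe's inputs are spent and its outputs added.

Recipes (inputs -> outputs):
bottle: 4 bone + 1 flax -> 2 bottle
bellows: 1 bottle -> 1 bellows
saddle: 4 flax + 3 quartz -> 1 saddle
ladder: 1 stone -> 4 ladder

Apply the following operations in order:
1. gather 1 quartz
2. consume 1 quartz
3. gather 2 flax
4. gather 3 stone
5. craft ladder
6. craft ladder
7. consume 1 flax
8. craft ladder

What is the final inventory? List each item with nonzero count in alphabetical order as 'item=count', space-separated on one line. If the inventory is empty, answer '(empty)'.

After 1 (gather 1 quartz): quartz=1
After 2 (consume 1 quartz): (empty)
After 3 (gather 2 flax): flax=2
After 4 (gather 3 stone): flax=2 stone=3
After 5 (craft ladder): flax=2 ladder=4 stone=2
After 6 (craft ladder): flax=2 ladder=8 stone=1
After 7 (consume 1 flax): flax=1 ladder=8 stone=1
After 8 (craft ladder): flax=1 ladder=12

Answer: flax=1 ladder=12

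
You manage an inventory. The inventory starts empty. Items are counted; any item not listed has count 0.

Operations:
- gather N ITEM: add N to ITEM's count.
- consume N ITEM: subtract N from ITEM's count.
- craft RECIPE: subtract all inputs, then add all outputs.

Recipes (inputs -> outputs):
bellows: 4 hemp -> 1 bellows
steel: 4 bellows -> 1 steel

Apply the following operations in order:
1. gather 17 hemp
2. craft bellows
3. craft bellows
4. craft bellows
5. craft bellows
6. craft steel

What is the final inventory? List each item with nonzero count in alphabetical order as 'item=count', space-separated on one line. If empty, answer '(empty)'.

After 1 (gather 17 hemp): hemp=17
After 2 (craft bellows): bellows=1 hemp=13
After 3 (craft bellows): bellows=2 hemp=9
After 4 (craft bellows): bellows=3 hemp=5
After 5 (craft bellows): bellows=4 hemp=1
After 6 (craft steel): hemp=1 steel=1

Answer: hemp=1 steel=1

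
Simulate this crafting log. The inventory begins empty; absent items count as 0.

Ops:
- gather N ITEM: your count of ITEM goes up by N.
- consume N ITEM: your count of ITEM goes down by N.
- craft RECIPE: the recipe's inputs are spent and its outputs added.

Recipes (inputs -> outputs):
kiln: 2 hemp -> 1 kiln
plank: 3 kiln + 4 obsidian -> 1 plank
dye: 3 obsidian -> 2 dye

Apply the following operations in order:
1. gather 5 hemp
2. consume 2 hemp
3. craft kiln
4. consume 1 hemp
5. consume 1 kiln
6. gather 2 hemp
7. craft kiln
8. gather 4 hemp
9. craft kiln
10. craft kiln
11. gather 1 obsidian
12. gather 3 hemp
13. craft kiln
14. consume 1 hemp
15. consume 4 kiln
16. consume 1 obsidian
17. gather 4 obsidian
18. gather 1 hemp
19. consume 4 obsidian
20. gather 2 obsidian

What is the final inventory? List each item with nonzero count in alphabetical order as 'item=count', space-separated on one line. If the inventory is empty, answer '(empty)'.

Answer: hemp=1 obsidian=2

Derivation:
After 1 (gather 5 hemp): hemp=5
After 2 (consume 2 hemp): hemp=3
After 3 (craft kiln): hemp=1 kiln=1
After 4 (consume 1 hemp): kiln=1
After 5 (consume 1 kiln): (empty)
After 6 (gather 2 hemp): hemp=2
After 7 (craft kiln): kiln=1
After 8 (gather 4 hemp): hemp=4 kiln=1
After 9 (craft kiln): hemp=2 kiln=2
After 10 (craft kiln): kiln=3
After 11 (gather 1 obsidian): kiln=3 obsidian=1
After 12 (gather 3 hemp): hemp=3 kiln=3 obsidian=1
After 13 (craft kiln): hemp=1 kiln=4 obsidian=1
After 14 (consume 1 hemp): kiln=4 obsidian=1
After 15 (consume 4 kiln): obsidian=1
After 16 (consume 1 obsidian): (empty)
After 17 (gather 4 obsidian): obsidian=4
After 18 (gather 1 hemp): hemp=1 obsidian=4
After 19 (consume 4 obsidian): hemp=1
After 20 (gather 2 obsidian): hemp=1 obsidian=2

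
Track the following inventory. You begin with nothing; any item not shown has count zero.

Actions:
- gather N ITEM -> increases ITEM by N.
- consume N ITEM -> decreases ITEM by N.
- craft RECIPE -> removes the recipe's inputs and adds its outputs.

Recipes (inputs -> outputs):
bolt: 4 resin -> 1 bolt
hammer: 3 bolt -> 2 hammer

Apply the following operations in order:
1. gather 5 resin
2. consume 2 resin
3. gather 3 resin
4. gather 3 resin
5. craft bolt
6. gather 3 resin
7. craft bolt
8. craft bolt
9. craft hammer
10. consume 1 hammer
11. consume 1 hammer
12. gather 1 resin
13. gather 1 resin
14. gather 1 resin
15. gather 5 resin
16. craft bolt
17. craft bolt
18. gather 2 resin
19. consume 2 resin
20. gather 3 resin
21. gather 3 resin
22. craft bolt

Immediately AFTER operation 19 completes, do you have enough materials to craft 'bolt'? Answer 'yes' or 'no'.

After 1 (gather 5 resin): resin=5
After 2 (consume 2 resin): resin=3
After 3 (gather 3 resin): resin=6
After 4 (gather 3 resin): resin=9
After 5 (craft bolt): bolt=1 resin=5
After 6 (gather 3 resin): bolt=1 resin=8
After 7 (craft bolt): bolt=2 resin=4
After 8 (craft bolt): bolt=3
After 9 (craft hammer): hammer=2
After 10 (consume 1 hammer): hammer=1
After 11 (consume 1 hammer): (empty)
After 12 (gather 1 resin): resin=1
After 13 (gather 1 resin): resin=2
After 14 (gather 1 resin): resin=3
After 15 (gather 5 resin): resin=8
After 16 (craft bolt): bolt=1 resin=4
After 17 (craft bolt): bolt=2
After 18 (gather 2 resin): bolt=2 resin=2
After 19 (consume 2 resin): bolt=2

Answer: no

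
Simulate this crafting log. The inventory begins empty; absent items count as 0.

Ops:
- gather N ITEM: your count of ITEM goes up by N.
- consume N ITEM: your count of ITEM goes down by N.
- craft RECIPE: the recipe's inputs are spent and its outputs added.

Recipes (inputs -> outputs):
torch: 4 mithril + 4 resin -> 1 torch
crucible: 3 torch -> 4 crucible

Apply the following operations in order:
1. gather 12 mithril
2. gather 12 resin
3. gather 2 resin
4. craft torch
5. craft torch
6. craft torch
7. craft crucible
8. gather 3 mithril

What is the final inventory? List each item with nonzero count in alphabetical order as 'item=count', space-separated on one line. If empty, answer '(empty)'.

Answer: crucible=4 mithril=3 resin=2

Derivation:
After 1 (gather 12 mithril): mithril=12
After 2 (gather 12 resin): mithril=12 resin=12
After 3 (gather 2 resin): mithril=12 resin=14
After 4 (craft torch): mithril=8 resin=10 torch=1
After 5 (craft torch): mithril=4 resin=6 torch=2
After 6 (craft torch): resin=2 torch=3
After 7 (craft crucible): crucible=4 resin=2
After 8 (gather 3 mithril): crucible=4 mithril=3 resin=2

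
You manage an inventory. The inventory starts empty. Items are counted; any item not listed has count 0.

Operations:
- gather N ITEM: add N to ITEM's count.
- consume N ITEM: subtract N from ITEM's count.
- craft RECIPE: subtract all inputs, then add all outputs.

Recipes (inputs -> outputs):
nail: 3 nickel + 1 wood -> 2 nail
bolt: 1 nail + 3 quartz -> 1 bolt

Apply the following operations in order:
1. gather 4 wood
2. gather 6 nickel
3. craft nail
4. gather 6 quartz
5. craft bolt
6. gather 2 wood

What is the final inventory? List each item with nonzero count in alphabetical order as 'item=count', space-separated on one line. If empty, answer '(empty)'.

Answer: bolt=1 nail=1 nickel=3 quartz=3 wood=5

Derivation:
After 1 (gather 4 wood): wood=4
After 2 (gather 6 nickel): nickel=6 wood=4
After 3 (craft nail): nail=2 nickel=3 wood=3
After 4 (gather 6 quartz): nail=2 nickel=3 quartz=6 wood=3
After 5 (craft bolt): bolt=1 nail=1 nickel=3 quartz=3 wood=3
After 6 (gather 2 wood): bolt=1 nail=1 nickel=3 quartz=3 wood=5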